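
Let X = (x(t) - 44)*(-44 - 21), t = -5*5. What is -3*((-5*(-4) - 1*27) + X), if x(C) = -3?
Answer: -9144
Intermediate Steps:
t = -25
X = 3055 (X = (-3 - 44)*(-44 - 21) = -47*(-65) = 3055)
-3*((-5*(-4) - 1*27) + X) = -3*((-5*(-4) - 1*27) + 3055) = -3*((20 - 27) + 3055) = -3*(-7 + 3055) = -3*3048 = -9144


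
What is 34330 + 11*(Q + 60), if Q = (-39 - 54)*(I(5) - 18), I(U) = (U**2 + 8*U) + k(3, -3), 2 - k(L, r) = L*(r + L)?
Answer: -15137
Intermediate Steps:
k(L, r) = 2 - L*(L + r) (k(L, r) = 2 - L*(r + L) = 2 - L*(L + r))
I(U) = 2 + U**2 + 8*U (I(U) = (U**2 + 8*U) + (2 - 1*3**2 - 1*3*(-3)) = (U**2 + 8*U) + (2 - 1*9 + 9) = (U**2 + 8*U) + (2 - 9 + 9) = (U**2 + 8*U) + 2 = 2 + U**2 + 8*U)
Q = -4557 (Q = (-39 - 54)*((2 + 5**2 + 8*5) - 18) = -93*((2 + 25 + 40) - 18) = -93*(67 - 18) = -93*49 = -4557)
34330 + 11*(Q + 60) = 34330 + 11*(-4557 + 60) = 34330 + 11*(-4497) = 34330 - 49467 = -15137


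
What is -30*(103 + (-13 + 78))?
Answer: -5040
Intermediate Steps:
-30*(103 + (-13 + 78)) = -30*(103 + 65) = -30*168 = -5040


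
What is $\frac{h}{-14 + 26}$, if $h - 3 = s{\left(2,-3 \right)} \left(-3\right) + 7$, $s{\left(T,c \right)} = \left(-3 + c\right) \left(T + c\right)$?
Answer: $- \frac{2}{3} \approx -0.66667$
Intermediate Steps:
$h = -8$ ($h = 3 + \left(\left(\left(-3\right)^{2} - 6 - -9 + 2 \left(-3\right)\right) \left(-3\right) + 7\right) = 3 + \left(\left(9 - 6 + 9 - 6\right) \left(-3\right) + 7\right) = 3 + \left(6 \left(-3\right) + 7\right) = 3 + \left(-18 + 7\right) = 3 - 11 = -8$)
$\frac{h}{-14 + 26} = - \frac{8}{-14 + 26} = - \frac{8}{12} = \left(-8\right) \frac{1}{12} = - \frac{2}{3}$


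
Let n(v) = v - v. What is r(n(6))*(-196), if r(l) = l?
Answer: 0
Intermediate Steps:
n(v) = 0
r(n(6))*(-196) = 0*(-196) = 0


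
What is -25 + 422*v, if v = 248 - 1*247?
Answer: 397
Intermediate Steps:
v = 1 (v = 248 - 247 = 1)
-25 + 422*v = -25 + 422*1 = -25 + 422 = 397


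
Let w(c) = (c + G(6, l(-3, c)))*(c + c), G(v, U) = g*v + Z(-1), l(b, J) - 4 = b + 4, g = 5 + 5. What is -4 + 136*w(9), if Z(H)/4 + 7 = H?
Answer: 90572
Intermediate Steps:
Z(H) = -28 + 4*H
g = 10
l(b, J) = 8 + b (l(b, J) = 4 + (b + 4) = 4 + (4 + b) = 8 + b)
G(v, U) = -32 + 10*v (G(v, U) = 10*v + (-28 + 4*(-1)) = 10*v + (-28 - 4) = 10*v - 32 = -32 + 10*v)
w(c) = 2*c*(28 + c) (w(c) = (c + (-32 + 10*6))*(c + c) = (c + (-32 + 60))*(2*c) = (c + 28)*(2*c) = (28 + c)*(2*c) = 2*c*(28 + c))
-4 + 136*w(9) = -4 + 136*(2*9*(28 + 9)) = -4 + 136*(2*9*37) = -4 + 136*666 = -4 + 90576 = 90572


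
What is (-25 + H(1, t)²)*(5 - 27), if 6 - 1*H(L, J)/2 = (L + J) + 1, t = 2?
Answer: 198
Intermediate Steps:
H(L, J) = 10 - 2*J - 2*L (H(L, J) = 12 - 2*((L + J) + 1) = 12 - 2*((J + L) + 1) = 12 - 2*(1 + J + L) = 12 + (-2 - 2*J - 2*L) = 10 - 2*J - 2*L)
(-25 + H(1, t)²)*(5 - 27) = (-25 + (10 - 2*2 - 2*1)²)*(5 - 27) = (-25 + (10 - 4 - 2)²)*(-22) = (-25 + 4²)*(-22) = (-25 + 16)*(-22) = -9*(-22) = 198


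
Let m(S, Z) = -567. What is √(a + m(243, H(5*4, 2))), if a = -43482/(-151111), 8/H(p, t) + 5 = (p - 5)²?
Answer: I*√12940610351505/151111 ≈ 23.806*I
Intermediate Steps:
H(p, t) = 8/(-5 + (-5 + p)²) (H(p, t) = 8/(-5 + (p - 5)²) = 8/(-5 + (-5 + p)²))
a = 43482/151111 (a = -43482*(-1/151111) = 43482/151111 ≈ 0.28775)
√(a + m(243, H(5*4, 2))) = √(43482/151111 - 567) = √(-85636455/151111) = I*√12940610351505/151111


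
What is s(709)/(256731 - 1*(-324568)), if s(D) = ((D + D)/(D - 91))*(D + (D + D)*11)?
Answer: 11561663/179621391 ≈ 0.064367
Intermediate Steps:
s(D) = 46*D²/(-91 + D) (s(D) = ((2*D)/(-91 + D))*(D + (2*D)*11) = (2*D/(-91 + D))*(D + 22*D) = (2*D/(-91 + D))*(23*D) = 46*D²/(-91 + D))
s(709)/(256731 - 1*(-324568)) = (46*709²/(-91 + 709))/(256731 - 1*(-324568)) = (46*502681/618)/(256731 + 324568) = (46*502681*(1/618))/581299 = (11561663/309)*(1/581299) = 11561663/179621391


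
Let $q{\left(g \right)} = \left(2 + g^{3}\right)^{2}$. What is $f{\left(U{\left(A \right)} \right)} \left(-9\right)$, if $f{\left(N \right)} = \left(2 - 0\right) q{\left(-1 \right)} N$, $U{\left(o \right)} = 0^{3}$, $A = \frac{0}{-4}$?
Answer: $0$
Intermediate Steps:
$A = 0$ ($A = 0 \left(- \frac{1}{4}\right) = 0$)
$U{\left(o \right)} = 0$
$f{\left(N \right)} = 2 N$ ($f{\left(N \right)} = \left(2 - 0\right) \left(2 + \left(-1\right)^{3}\right)^{2} N = \left(2 + 0\right) \left(2 - 1\right)^{2} N = 2 \cdot 1^{2} N = 2 \cdot 1 N = 2 N$)
$f{\left(U{\left(A \right)} \right)} \left(-9\right) = 2 \cdot 0 \left(-9\right) = 0 \left(-9\right) = 0$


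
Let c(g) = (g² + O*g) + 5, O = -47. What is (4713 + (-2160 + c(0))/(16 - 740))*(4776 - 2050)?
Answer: 4653782221/362 ≈ 1.2856e+7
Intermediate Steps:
c(g) = 5 + g² - 47*g (c(g) = (g² - 47*g) + 5 = 5 + g² - 47*g)
(4713 + (-2160 + c(0))/(16 - 740))*(4776 - 2050) = (4713 + (-2160 + (5 + 0² - 47*0))/(16 - 740))*(4776 - 2050) = (4713 + (-2160 + (5 + 0 + 0))/(-724))*2726 = (4713 + (-2160 + 5)*(-1/724))*2726 = (4713 - 2155*(-1/724))*2726 = (4713 + 2155/724)*2726 = (3414367/724)*2726 = 4653782221/362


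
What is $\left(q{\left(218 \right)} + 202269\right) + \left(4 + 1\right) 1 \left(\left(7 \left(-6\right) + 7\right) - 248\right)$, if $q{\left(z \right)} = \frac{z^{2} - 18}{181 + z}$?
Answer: $\frac{80188252}{399} \approx 2.0097 \cdot 10^{5}$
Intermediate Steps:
$q{\left(z \right)} = \frac{-18 + z^{2}}{181 + z}$
$\left(q{\left(218 \right)} + 202269\right) + \left(4 + 1\right) 1 \left(\left(7 \left(-6\right) + 7\right) - 248\right) = \left(\frac{-18 + 218^{2}}{181 + 218} + 202269\right) + \left(4 + 1\right) 1 \left(\left(7 \left(-6\right) + 7\right) - 248\right) = \left(\frac{-18 + 47524}{399} + 202269\right) + 5 \cdot 1 \left(\left(-42 + 7\right) - 248\right) = \left(\frac{1}{399} \cdot 47506 + 202269\right) + 5 \left(-35 - 248\right) = \left(\frac{47506}{399} + 202269\right) + 5 \left(-283\right) = \frac{80752837}{399} - 1415 = \frac{80188252}{399}$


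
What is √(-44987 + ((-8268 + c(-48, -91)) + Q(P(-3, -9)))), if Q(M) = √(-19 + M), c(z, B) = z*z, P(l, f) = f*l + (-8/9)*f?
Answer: I*√50947 ≈ 225.71*I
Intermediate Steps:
P(l, f) = -8*f/9 + f*l (P(l, f) = f*l + (-8*⅑)*f = f*l - 8*f/9 = -8*f/9 + f*l)
c(z, B) = z²
√(-44987 + ((-8268 + c(-48, -91)) + Q(P(-3, -9)))) = √(-44987 + ((-8268 + (-48)²) + √(-19 + (⅑)*(-9)*(-8 + 9*(-3))))) = √(-44987 + ((-8268 + 2304) + √(-19 + (⅑)*(-9)*(-8 - 27)))) = √(-44987 + (-5964 + √(-19 + (⅑)*(-9)*(-35)))) = √(-44987 + (-5964 + √(-19 + 35))) = √(-44987 + (-5964 + √16)) = √(-44987 + (-5964 + 4)) = √(-44987 - 5960) = √(-50947) = I*√50947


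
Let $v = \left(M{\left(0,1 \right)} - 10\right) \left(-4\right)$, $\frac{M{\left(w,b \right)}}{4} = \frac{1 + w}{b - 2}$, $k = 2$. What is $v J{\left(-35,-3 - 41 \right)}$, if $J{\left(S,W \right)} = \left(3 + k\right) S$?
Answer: $-9800$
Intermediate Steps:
$M{\left(w,b \right)} = \frac{4 \left(1 + w\right)}{-2 + b}$ ($M{\left(w,b \right)} = 4 \frac{1 + w}{b - 2} = 4 \frac{1 + w}{-2 + b} = \frac{4 \left(1 + w\right)}{-2 + b}$)
$J{\left(S,W \right)} = 5 S$ ($J{\left(S,W \right)} = \left(3 + 2\right) S = 5 S$)
$v = 56$ ($v = \left(\frac{4 \left(1 + 0\right)}{-2 + 1} - 10\right) \left(-4\right) = \left(4 \frac{1}{-1} \cdot 1 - 10\right) \left(-4\right) = \left(4 \left(-1\right) 1 - 10\right) \left(-4\right) = \left(-4 - 10\right) \left(-4\right) = \left(-14\right) \left(-4\right) = 56$)
$v J{\left(-35,-3 - 41 \right)} = 56 \cdot 5 \left(-35\right) = 56 \left(-175\right) = -9800$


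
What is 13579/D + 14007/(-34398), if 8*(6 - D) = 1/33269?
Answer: 5918794637467/2615740218 ≈ 2262.8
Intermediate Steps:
D = 1596911/266152 (D = 6 - ⅛/33269 = 6 - ⅛*1/33269 = 6 - 1/266152 = 1596911/266152 ≈ 6.0000)
13579/D + 14007/(-34398) = 13579/(1596911/266152) + 14007/(-34398) = 13579*(266152/1596911) + 14007*(-1/34398) = 3614078008/1596911 - 667/1638 = 5918794637467/2615740218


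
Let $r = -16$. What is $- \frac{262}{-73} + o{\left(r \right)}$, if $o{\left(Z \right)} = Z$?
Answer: $- \frac{906}{73} \approx -12.411$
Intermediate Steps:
$- \frac{262}{-73} + o{\left(r \right)} = - \frac{262}{-73} - 16 = \left(-262\right) \left(- \frac{1}{73}\right) - 16 = \frac{262}{73} - 16 = - \frac{906}{73}$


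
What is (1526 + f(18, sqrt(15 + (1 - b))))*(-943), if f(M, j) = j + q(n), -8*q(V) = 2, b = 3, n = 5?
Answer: -5755129/4 - 943*sqrt(13) ≈ -1.4422e+6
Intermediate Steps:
q(V) = -1/4 (q(V) = -1/8*2 = -1/4)
f(M, j) = -1/4 + j (f(M, j) = j - 1/4 = -1/4 + j)
(1526 + f(18, sqrt(15 + (1 - b))))*(-943) = (1526 + (-1/4 + sqrt(15 + (1 - 1*3))))*(-943) = (1526 + (-1/4 + sqrt(15 + (1 - 3))))*(-943) = (1526 + (-1/4 + sqrt(15 - 2)))*(-943) = (1526 + (-1/4 + sqrt(13)))*(-943) = (6103/4 + sqrt(13))*(-943) = -5755129/4 - 943*sqrt(13)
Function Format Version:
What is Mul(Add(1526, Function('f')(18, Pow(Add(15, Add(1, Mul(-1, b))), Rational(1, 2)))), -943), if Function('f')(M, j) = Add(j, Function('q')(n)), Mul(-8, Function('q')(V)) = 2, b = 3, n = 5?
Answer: Add(Rational(-5755129, 4), Mul(-943, Pow(13, Rational(1, 2)))) ≈ -1.4422e+6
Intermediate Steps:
Function('q')(V) = Rational(-1, 4) (Function('q')(V) = Mul(Rational(-1, 8), 2) = Rational(-1, 4))
Function('f')(M, j) = Add(Rational(-1, 4), j) (Function('f')(M, j) = Add(j, Rational(-1, 4)) = Add(Rational(-1, 4), j))
Mul(Add(1526, Function('f')(18, Pow(Add(15, Add(1, Mul(-1, b))), Rational(1, 2)))), -943) = Mul(Add(1526, Add(Rational(-1, 4), Pow(Add(15, Add(1, Mul(-1, 3))), Rational(1, 2)))), -943) = Mul(Add(1526, Add(Rational(-1, 4), Pow(Add(15, Add(1, -3)), Rational(1, 2)))), -943) = Mul(Add(1526, Add(Rational(-1, 4), Pow(Add(15, -2), Rational(1, 2)))), -943) = Mul(Add(1526, Add(Rational(-1, 4), Pow(13, Rational(1, 2)))), -943) = Mul(Add(Rational(6103, 4), Pow(13, Rational(1, 2))), -943) = Add(Rational(-5755129, 4), Mul(-943, Pow(13, Rational(1, 2))))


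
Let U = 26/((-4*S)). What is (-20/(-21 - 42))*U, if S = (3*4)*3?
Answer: -65/1134 ≈ -0.057319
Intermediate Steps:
S = 36 (S = 12*3 = 36)
U = -13/72 (U = 26/((-4*36)) = 26/(-144) = 26*(-1/144) = -13/72 ≈ -0.18056)
(-20/(-21 - 42))*U = -20/(-21 - 42)*(-13/72) = -20/(-63)*(-13/72) = -20*(-1/63)*(-13/72) = (20/63)*(-13/72) = -65/1134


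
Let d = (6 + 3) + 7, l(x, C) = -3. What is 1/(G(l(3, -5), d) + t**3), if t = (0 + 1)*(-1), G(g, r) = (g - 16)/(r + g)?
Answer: -13/32 ≈ -0.40625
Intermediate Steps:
d = 16 (d = 9 + 7 = 16)
G(g, r) = (-16 + g)/(g + r)
t = -1 (t = 1*(-1) = -1)
1/(G(l(3, -5), d) + t**3) = 1/((-16 - 3)/(-3 + 16) + (-1)**3) = 1/(-19/13 - 1) = 1/(-32/13) = -13/32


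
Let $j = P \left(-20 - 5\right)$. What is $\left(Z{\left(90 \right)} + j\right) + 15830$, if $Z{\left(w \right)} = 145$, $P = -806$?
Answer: $36125$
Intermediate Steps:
$j = 20150$ ($j = - 806 \left(-20 - 5\right) = \left(-806\right) \left(-25\right) = 20150$)
$\left(Z{\left(90 \right)} + j\right) + 15830 = \left(145 + 20150\right) + 15830 = 20295 + 15830 = 36125$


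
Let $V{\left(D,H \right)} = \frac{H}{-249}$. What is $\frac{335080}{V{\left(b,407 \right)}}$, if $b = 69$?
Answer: $- \frac{83434920}{407} \approx -2.05 \cdot 10^{5}$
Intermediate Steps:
$V{\left(D,H \right)} = - \frac{H}{249}$ ($V{\left(D,H \right)} = H \left(- \frac{1}{249}\right) = - \frac{H}{249}$)
$\frac{335080}{V{\left(b,407 \right)}} = \frac{335080}{\left(- \frac{1}{249}\right) 407} = \frac{335080}{- \frac{407}{249}} = 335080 \left(- \frac{249}{407}\right) = - \frac{83434920}{407}$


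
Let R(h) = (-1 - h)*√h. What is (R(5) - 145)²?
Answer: 21205 + 1740*√5 ≈ 25096.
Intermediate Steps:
R(h) = √h*(-1 - h)
(R(5) - 145)² = (√5*(-1 - 1*5) - 145)² = (√5*(-1 - 5) - 145)² = (√5*(-6) - 145)² = (-6*√5 - 145)² = (-145 - 6*√5)²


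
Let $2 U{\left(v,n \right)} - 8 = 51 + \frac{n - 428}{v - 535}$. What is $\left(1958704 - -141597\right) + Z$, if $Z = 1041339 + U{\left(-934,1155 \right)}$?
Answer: $\frac{4615112132}{1469} \approx 3.1417 \cdot 10^{6}$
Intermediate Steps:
$U{\left(v,n \right)} = \frac{59}{2} + \frac{-428 + n}{2 \left(-535 + v\right)}$ ($U{\left(v,n \right)} = 4 + \frac{51 + \frac{n - 428}{v - 535}}{2} = 4 + \frac{51 + \frac{-428 + n}{-535 + v}}{2} = 4 + \left(\frac{51}{2} + \frac{-428 + n}{2 \left(-535 + v\right)}\right) = \frac{59}{2} + \frac{-428 + n}{2 \left(-535 + v\right)}$)
$Z = \frac{1529769963}{1469}$ ($Z = 1041339 + \frac{-31993 + 1155 + 59 \left(-934\right)}{2 \left(-535 - 934\right)} = 1041339 + \frac{-31993 + 1155 - 55106}{2 \left(-1469\right)} = 1041339 + \frac{1}{2} \left(- \frac{1}{1469}\right) \left(-85944\right) = 1041339 + \frac{42972}{1469} = \frac{1529769963}{1469} \approx 1.0414 \cdot 10^{6}$)
$\left(1958704 - -141597\right) + Z = \left(1958704 - -141597\right) + \frac{1529769963}{1469} = \left(1958704 + \left(141810 - 213\right)\right) + \frac{1529769963}{1469} = \left(1958704 + 141597\right) + \frac{1529769963}{1469} = 2100301 + \frac{1529769963}{1469} = \frac{4615112132}{1469}$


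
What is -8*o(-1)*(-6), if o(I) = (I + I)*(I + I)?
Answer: 192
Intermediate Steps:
o(I) = 4*I**2 (o(I) = (2*I)*(2*I) = 4*I**2)
-8*o(-1)*(-6) = -32*(-1)**2*(-6) = -32*(-6) = 192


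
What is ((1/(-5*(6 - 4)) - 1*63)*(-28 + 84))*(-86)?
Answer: 1519448/5 ≈ 3.0389e+5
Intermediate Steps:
((1/(-5*(6 - 4)) - 1*63)*(-28 + 84))*(-86) = ((1/(-5*2) - 63)*56)*(-86) = ((1/(-10) - 63)*56)*(-86) = ((-⅒ - 63)*56)*(-86) = -631/10*56*(-86) = -17668/5*(-86) = 1519448/5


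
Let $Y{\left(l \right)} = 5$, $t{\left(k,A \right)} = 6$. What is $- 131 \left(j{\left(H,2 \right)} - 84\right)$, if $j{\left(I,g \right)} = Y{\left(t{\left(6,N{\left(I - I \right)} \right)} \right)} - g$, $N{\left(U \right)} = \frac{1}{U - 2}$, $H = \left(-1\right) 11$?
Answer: $10611$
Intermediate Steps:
$H = -11$
$N{\left(U \right)} = \frac{1}{-2 + U}$
$j{\left(I,g \right)} = 5 - g$
$- 131 \left(j{\left(H,2 \right)} - 84\right) = - 131 \left(\left(5 - 2\right) - 84\right) = - 131 \left(3 - 84\right) = \left(-131\right) \left(-81\right) = 10611$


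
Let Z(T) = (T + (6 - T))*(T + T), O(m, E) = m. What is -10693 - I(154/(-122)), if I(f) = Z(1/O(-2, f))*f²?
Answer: -39753079/3721 ≈ -10683.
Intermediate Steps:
Z(T) = 12*T (Z(T) = 6*(2*T) = 12*T)
I(f) = -6*f² (I(f) = (12/(-2))*f² = (12*(-½))*f² = -6*f²)
-10693 - I(154/(-122)) = -10693 - (-6)*(154/(-122))² = -10693 - (-6)*(154*(-1/122))² = -10693 - (-6)*(-77/61)² = -10693 - (-6)*5929/3721 = -10693 - 1*(-35574/3721) = -10693 + 35574/3721 = -39753079/3721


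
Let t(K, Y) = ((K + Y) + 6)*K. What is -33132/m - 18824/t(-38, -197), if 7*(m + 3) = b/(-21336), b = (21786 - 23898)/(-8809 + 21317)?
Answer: 2804654344710880/254002421291 ≈ 11042.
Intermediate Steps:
b = -528/3127 (b = -2112/12508 = -2112*1/12508 = -528/3127 ≈ -0.16885)
m = -58377941/19459321 (m = -3 + (-528/3127/(-21336))/7 = -3 + (-528/3127*(-1/21336))/7 = -3 + (⅐)*(22/2779903) = -3 + 22/19459321 = -58377941/19459321 ≈ -3.0000)
t(K, Y) = K*(6 + K + Y) (t(K, Y) = (6 + K + Y)*K = K*(6 + K + Y))
-33132/m - 18824/t(-38, -197) = -33132/(-58377941/19459321) - 18824*(-1/(38*(6 - 38 - 197))) = -33132*(-19459321/58377941) - 18824/((-38*(-229))) = 644726223372/58377941 - 18824/8702 = 644726223372/58377941 - 18824*1/8702 = 644726223372/58377941 - 9412/4351 = 2804654344710880/254002421291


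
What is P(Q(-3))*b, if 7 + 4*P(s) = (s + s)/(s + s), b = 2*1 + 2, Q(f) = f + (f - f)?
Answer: -6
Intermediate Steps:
Q(f) = f (Q(f) = f + 0 = f)
b = 4 (b = 2 + 2 = 4)
P(s) = -3/2 (P(s) = -7/4 + ((s + s)/(s + s))/4 = -7/4 + ((2*s)/((2*s)))/4 = -7/4 + ((2*s)*(1/(2*s)))/4 = -7/4 + (¼)*1 = -7/4 + ¼ = -3/2)
P(Q(-3))*b = -3/2*4 = -6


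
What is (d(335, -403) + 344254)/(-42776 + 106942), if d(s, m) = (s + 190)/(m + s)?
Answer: 23408747/4363288 ≈ 5.3649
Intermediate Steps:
d(s, m) = (190 + s)/(m + s)
(d(335, -403) + 344254)/(-42776 + 106942) = ((190 + 335)/(-403 + 335) + 344254)/(-42776 + 106942) = (525/(-68) + 344254)/64166 = (-1/68*525 + 344254)*(1/64166) = (-525/68 + 344254)*(1/64166) = (23408747/68)*(1/64166) = 23408747/4363288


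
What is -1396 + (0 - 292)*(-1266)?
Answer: 368276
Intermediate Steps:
-1396 + (0 - 292)*(-1266) = -1396 - 292*(-1266) = -1396 + 369672 = 368276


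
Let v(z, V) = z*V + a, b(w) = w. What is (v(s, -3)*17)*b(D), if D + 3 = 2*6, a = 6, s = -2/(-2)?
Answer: 459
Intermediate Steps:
s = 1 (s = -2*(-½) = 1)
D = 9 (D = -3 + 2*6 = -3 + 12 = 9)
v(z, V) = 6 + V*z (v(z, V) = z*V + 6 = V*z + 6 = 6 + V*z)
(v(s, -3)*17)*b(D) = ((6 - 3*1)*17)*9 = ((6 - 3)*17)*9 = (3*17)*9 = 51*9 = 459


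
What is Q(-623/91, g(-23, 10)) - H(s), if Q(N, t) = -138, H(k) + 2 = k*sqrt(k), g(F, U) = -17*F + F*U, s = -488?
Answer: -136 + 976*I*sqrt(122) ≈ -136.0 + 10780.0*I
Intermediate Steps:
H(k) = -2 + k**(3/2) (H(k) = -2 + k*sqrt(k) = -2 + k**(3/2))
Q(-623/91, g(-23, 10)) - H(s) = -138 - (-2 + (-488)**(3/2)) = -138 - (-2 - 976*I*sqrt(122)) = -138 + (2 + 976*I*sqrt(122)) = -136 + 976*I*sqrt(122)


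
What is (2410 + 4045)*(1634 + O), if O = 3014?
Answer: 30002840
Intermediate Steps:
(2410 + 4045)*(1634 + O) = (2410 + 4045)*(1634 + 3014) = 6455*4648 = 30002840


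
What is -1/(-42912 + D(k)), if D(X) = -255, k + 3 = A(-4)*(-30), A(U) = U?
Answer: 1/43167 ≈ 2.3166e-5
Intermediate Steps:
k = 117 (k = -3 - 4*(-30) = -3 + 120 = 117)
-1/(-42912 + D(k)) = -1/(-42912 - 255) = -1/(-43167) = -1*(-1/43167) = 1/43167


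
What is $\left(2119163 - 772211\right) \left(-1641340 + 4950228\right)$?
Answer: $4456913309376$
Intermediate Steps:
$\left(2119163 - 772211\right) \left(-1641340 + 4950228\right) = 1346952 \cdot 3308888 = 4456913309376$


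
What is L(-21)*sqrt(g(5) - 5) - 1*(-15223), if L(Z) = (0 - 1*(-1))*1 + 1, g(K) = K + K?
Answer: 15223 + 2*sqrt(5) ≈ 15227.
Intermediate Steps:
g(K) = 2*K
L(Z) = 2 (L(Z) = (0 + 1)*1 + 1 = 1*1 + 1 = 1 + 1 = 2)
L(-21)*sqrt(g(5) - 5) - 1*(-15223) = 2*sqrt(2*5 - 5) - 1*(-15223) = 2*sqrt(10 - 5) + 15223 = 2*sqrt(5) + 15223 = 15223 + 2*sqrt(5)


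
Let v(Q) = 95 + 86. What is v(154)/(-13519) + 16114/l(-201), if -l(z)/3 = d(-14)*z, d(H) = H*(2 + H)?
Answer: 14250653/97823484 ≈ 0.14568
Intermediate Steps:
v(Q) = 181
l(z) = -504*z (l(z) = -3*(-14*(2 - 14))*z = -3*(-14*(-12))*z = -504*z)
v(154)/(-13519) + 16114/l(-201) = 181/(-13519) + 16114/((-504*(-201))) = 181*(-1/13519) + 16114/101304 = -181/13519 + 16114*(1/101304) = -181/13519 + 1151/7236 = 14250653/97823484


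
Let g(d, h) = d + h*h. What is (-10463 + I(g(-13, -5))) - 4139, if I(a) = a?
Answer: -14590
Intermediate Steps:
g(d, h) = d + h²
(-10463 + I(g(-13, -5))) - 4139 = (-10463 + (-13 + (-5)²)) - 4139 = (-10463 + (-13 + 25)) - 4139 = (-10463 + 12) - 4139 = -10451 - 4139 = -14590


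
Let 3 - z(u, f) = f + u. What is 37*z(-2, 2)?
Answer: 111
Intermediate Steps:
z(u, f) = 3 - f - u (z(u, f) = 3 - (f + u) = 3 + (-f - u) = 3 - f - u)
37*z(-2, 2) = 37*(3 - 1*2 - 1*(-2)) = 37*(3 - 2 + 2) = 37*3 = 111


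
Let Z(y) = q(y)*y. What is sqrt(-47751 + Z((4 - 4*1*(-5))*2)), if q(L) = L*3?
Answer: I*sqrt(40839) ≈ 202.09*I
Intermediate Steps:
q(L) = 3*L
Z(y) = 3*y**2 (Z(y) = (3*y)*y = 3*y**2)
sqrt(-47751 + Z((4 - 4*1*(-5))*2)) = sqrt(-47751 + 3*((4 - 4*1*(-5))*2)**2) = sqrt(-47751 + 3*((4 - 4*(-5))*2)**2) = sqrt(-47751 + 3*((4 + 20)*2)**2) = sqrt(-47751 + 3*(24*2)**2) = sqrt(-47751 + 3*48**2) = sqrt(-47751 + 3*2304) = sqrt(-47751 + 6912) = sqrt(-40839) = I*sqrt(40839)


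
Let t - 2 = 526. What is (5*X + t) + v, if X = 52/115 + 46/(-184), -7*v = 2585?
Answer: 102863/644 ≈ 159.73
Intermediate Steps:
v = -2585/7 (v = -1/7*2585 = -2585/7 ≈ -369.29)
t = 528 (t = 2 + 526 = 528)
X = 93/460 (X = 52*(1/115) + 46*(-1/184) = 52/115 - 1/4 = 93/460 ≈ 0.20217)
(5*X + t) + v = (5*(93/460) + 528) - 2585/7 = (93/92 + 528) - 2585/7 = 48669/92 - 2585/7 = 102863/644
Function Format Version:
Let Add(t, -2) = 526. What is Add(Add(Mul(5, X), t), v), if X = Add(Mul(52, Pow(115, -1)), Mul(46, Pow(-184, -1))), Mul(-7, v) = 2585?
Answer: Rational(102863, 644) ≈ 159.73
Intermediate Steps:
v = Rational(-2585, 7) (v = Mul(Rational(-1, 7), 2585) = Rational(-2585, 7) ≈ -369.29)
t = 528 (t = Add(2, 526) = 528)
X = Rational(93, 460) (X = Add(Mul(52, Rational(1, 115)), Mul(46, Rational(-1, 184))) = Add(Rational(52, 115), Rational(-1, 4)) = Rational(93, 460) ≈ 0.20217)
Add(Add(Mul(5, X), t), v) = Add(Add(Mul(5, Rational(93, 460)), 528), Rational(-2585, 7)) = Add(Add(Rational(93, 92), 528), Rational(-2585, 7)) = Add(Rational(48669, 92), Rational(-2585, 7)) = Rational(102863, 644)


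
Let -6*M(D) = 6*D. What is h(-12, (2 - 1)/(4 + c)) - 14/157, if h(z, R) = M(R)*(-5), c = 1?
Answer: 143/157 ≈ 0.91083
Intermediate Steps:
M(D) = -D
h(z, R) = 5*R (h(z, R) = -R*(-5) = 5*R)
h(-12, (2 - 1)/(4 + c)) - 14/157 = 5*((2 - 1)/(4 + 1)) - 14/157 = 5*(1/5) - 14*1/157 = 5*(1*(1/5)) - 14/157 = 5*(1/5) - 14/157 = 1 - 14/157 = 143/157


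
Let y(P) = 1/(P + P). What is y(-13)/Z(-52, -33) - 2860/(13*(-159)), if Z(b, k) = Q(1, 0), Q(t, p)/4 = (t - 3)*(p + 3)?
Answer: 15271/11024 ≈ 1.3853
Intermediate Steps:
Q(t, p) = 4*(-3 + t)*(3 + p) (Q(t, p) = 4*((t - 3)*(p + 3)) = 4*((-3 + t)*(3 + p)) = 4*(-3 + t)*(3 + p))
Z(b, k) = -24 (Z(b, k) = -36 - 12*0 + 12*1 + 4*0*1 = -36 + 0 + 12 + 0 = -24)
y(P) = 1/(2*P)
y(-13)/Z(-52, -33) - 2860/(13*(-159)) = ((½)/(-13))/(-24) - 2860/(13*(-159)) = ((½)*(-1/13))*(-1/24) - 2860/(-2067) = -1/26*(-1/24) - 2860*(-1/2067) = 1/624 + 220/159 = 15271/11024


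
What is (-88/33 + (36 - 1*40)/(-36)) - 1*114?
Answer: -1049/9 ≈ -116.56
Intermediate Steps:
(-88/33 + (36 - 1*40)/(-36)) - 1*114 = (-88*1/33 + (36 - 40)*(-1/36)) - 114 = (-8/3 - 4*(-1/36)) - 114 = (-8/3 + 1/9) - 114 = -23/9 - 114 = -1049/9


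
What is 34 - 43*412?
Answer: -17682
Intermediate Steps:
34 - 43*412 = 34 - 17716 = -17682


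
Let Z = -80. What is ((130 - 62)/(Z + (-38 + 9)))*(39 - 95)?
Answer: 3808/109 ≈ 34.936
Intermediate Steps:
((130 - 62)/(Z + (-38 + 9)))*(39 - 95) = ((130 - 62)/(-80 + (-38 + 9)))*(39 - 95) = (68/(-80 - 29))*(-56) = (68/(-109))*(-56) = (68*(-1/109))*(-56) = -68/109*(-56) = 3808/109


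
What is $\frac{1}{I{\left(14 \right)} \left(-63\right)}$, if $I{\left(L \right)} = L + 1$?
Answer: $- \frac{1}{945} \approx -0.0010582$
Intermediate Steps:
$I{\left(L \right)} = 1 + L$
$\frac{1}{I{\left(14 \right)} \left(-63\right)} = \frac{1}{\left(1 + 14\right) \left(-63\right)} = \frac{1}{15 \left(-63\right)} = \frac{1}{-945} = - \frac{1}{945}$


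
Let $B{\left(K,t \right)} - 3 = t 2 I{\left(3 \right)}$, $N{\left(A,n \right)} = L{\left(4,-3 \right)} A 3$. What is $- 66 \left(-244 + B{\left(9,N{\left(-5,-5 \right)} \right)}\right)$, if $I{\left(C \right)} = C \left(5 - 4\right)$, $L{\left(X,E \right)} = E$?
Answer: $-1914$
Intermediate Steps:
$I{\left(C \right)} = C$ ($I{\left(C \right)} = C 1 = C$)
$N{\left(A,n \right)} = - 9 A$ ($N{\left(A,n \right)} = - 3 A 3 = - 9 A$)
$B{\left(K,t \right)} = 3 + 6 t$ ($B{\left(K,t \right)} = 3 + t 2 \cdot 3 = 3 + 2 t 3 = 3 + 6 t$)
$- 66 \left(-244 + B{\left(9,N{\left(-5,-5 \right)} \right)}\right) = - 66 \left(-244 + \left(3 + 6 \left(\left(-9\right) \left(-5\right)\right)\right)\right) = - 66 \left(-244 + \left(3 + 6 \cdot 45\right)\right) = - 66 \left(-244 + \left(3 + 270\right)\right) = - 66 \left(-244 + 273\right) = \left(-66\right) 29 = -1914$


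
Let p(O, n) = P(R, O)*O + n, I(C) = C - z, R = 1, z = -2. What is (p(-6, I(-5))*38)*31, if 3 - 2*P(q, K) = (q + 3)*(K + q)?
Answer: -84816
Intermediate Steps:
P(q, K) = 3/2 - (3 + q)*(K + q)/2 (P(q, K) = 3/2 - (q + 3)*(K + q)/2 = 3/2 - (3 + q)*(K + q)/2)
I(C) = 2 + C (I(C) = C - 1*(-2) = C + 2 = 2 + C)
p(O, n) = n + O*(-½ - 2*O) (p(O, n) = (3/2 - 3*O/2 - 3/2*1 - ½*1² - ½*O*1)*O + n = (3/2 - 3*O/2 - 3/2 - ½*1 - O/2)*O + n = (3/2 - 3*O/2 - 3/2 - ½ - O/2)*O + n = (-½ - 2*O)*O + n = O*(-½ - 2*O) + n = n + O*(-½ - 2*O))
(p(-6, I(-5))*38)*31 = (((2 - 5) - 2*(-6)² - ½*(-6))*38)*31 = ((-3 - 2*36 + 3)*38)*31 = ((-3 - 72 + 3)*38)*31 = -72*38*31 = -2736*31 = -84816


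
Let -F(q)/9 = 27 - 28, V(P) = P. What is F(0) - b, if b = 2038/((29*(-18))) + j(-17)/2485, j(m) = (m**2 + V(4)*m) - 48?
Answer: 8324327/648585 ≈ 12.835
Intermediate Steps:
j(m) = -48 + m**2 + 4*m (j(m) = (m**2 + 4*m) - 48 = -48 + m**2 + 4*m)
F(q) = 9 (F(q) = -9*(27 - 28) = -9*(-1) = 9)
b = -2487062/648585 (b = 2038/((29*(-18))) + (-48 + (-17)**2 + 4*(-17))/2485 = 2038/(-522) + (-48 + 289 - 68)*(1/2485) = 2038*(-1/522) + 173*(1/2485) = -1019/261 + 173/2485 = -2487062/648585 ≈ -3.8346)
F(0) - b = 9 - 1*(-2487062/648585) = 9 + 2487062/648585 = 8324327/648585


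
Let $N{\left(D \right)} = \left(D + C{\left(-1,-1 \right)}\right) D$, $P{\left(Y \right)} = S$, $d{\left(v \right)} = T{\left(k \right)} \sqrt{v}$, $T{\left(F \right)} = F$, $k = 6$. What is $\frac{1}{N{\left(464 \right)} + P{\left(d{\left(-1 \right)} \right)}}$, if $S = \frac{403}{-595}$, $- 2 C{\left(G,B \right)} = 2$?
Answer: $\frac{595}{127824637} \approx 4.6548 \cdot 10^{-6}$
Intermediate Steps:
$C{\left(G,B \right)} = -1$ ($C{\left(G,B \right)} = \left(- \frac{1}{2}\right) 2 = -1$)
$d{\left(v \right)} = 6 \sqrt{v}$
$S = - \frac{403}{595}$ ($S = 403 \left(- \frac{1}{595}\right) = - \frac{403}{595} \approx -0.67731$)
$P{\left(Y \right)} = - \frac{403}{595}$
$N{\left(D \right)} = D \left(-1 + D\right)$ ($N{\left(D \right)} = \left(D - 1\right) D = \left(-1 + D\right) D = D \left(-1 + D\right)$)
$\frac{1}{N{\left(464 \right)} + P{\left(d{\left(-1 \right)} \right)}} = \frac{1}{464 \left(-1 + 464\right) - \frac{403}{595}} = \frac{1}{464 \cdot 463 - \frac{403}{595}} = \frac{1}{214832 - \frac{403}{595}} = \frac{1}{\frac{127824637}{595}} = \frac{595}{127824637}$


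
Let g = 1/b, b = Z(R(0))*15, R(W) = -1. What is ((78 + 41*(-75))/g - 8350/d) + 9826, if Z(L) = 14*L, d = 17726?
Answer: 5665189973/8863 ≈ 6.3920e+5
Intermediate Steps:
b = -210 (b = (14*(-1))*15 = -14*15 = -210)
g = -1/210 (g = 1/(-210) = -1/210 ≈ -0.0047619)
((78 + 41*(-75))/g - 8350/d) + 9826 = ((78 + 41*(-75))/(-1/210) - 8350/17726) + 9826 = ((78 - 3075)*(-210) - 8350*1/17726) + 9826 = (-2997*(-210) - 4175/8863) + 9826 = (629370 - 4175/8863) + 9826 = 5578102135/8863 + 9826 = 5665189973/8863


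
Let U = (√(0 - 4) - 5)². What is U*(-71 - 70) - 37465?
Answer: -40426 + 2820*I ≈ -40426.0 + 2820.0*I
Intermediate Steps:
U = (-5 + 2*I)² (U = (√(-4) - 5)² = (2*I - 5)² = (-5 + 2*I)² ≈ 21.0 - 20.0*I)
U*(-71 - 70) - 37465 = (21 - 20*I)*(-71 - 70) - 37465 = (21 - 20*I)*(-141) - 37465 = (-2961 + 2820*I) - 37465 = -40426 + 2820*I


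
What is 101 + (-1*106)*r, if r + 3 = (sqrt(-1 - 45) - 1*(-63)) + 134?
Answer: -20463 - 106*I*sqrt(46) ≈ -20463.0 - 718.93*I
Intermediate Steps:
r = 194 + I*sqrt(46) (r = -3 + ((sqrt(-1 - 45) - 1*(-63)) + 134) = -3 + ((sqrt(-46) + 63) + 134) = -3 + ((I*sqrt(46) + 63) + 134) = -3 + ((63 + I*sqrt(46)) + 134) = -3 + (197 + I*sqrt(46)) = 194 + I*sqrt(46) ≈ 194.0 + 6.7823*I)
101 + (-1*106)*r = 101 + (-1*106)*(194 + I*sqrt(46)) = 101 - 106*(194 + I*sqrt(46)) = 101 + (-20564 - 106*I*sqrt(46)) = -20463 - 106*I*sqrt(46)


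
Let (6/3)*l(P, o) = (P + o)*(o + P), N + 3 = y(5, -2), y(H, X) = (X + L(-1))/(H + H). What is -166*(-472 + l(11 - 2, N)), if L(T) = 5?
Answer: 7505773/100 ≈ 75058.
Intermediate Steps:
y(H, X) = (5 + X)/(2*H) (y(H, X) = (X + 5)/(H + H) = (5 + X)/((2*H)) = (5 + X)*(1/(2*H)) = (5 + X)/(2*H))
N = -27/10 (N = -3 + (½)*(5 - 2)/5 = -3 + (½)*(⅕)*3 = -3 + 3/10 = -27/10 ≈ -2.7000)
l(P, o) = (P + o)²/2 (l(P, o) = ((P + o)*(o + P))/2 = ((P + o)*(P + o))/2 = (P + o)²/2)
-166*(-472 + l(11 - 2, N)) = -166*(-472 + ((11 - 2) - 27/10)²/2) = -166*(-472 + (9 - 27/10)²/2) = -166*(-472 + (63/10)²/2) = -166*(-472 + (½)*(3969/100)) = -166*(-472 + 3969/200) = -166*(-90431/200) = 7505773/100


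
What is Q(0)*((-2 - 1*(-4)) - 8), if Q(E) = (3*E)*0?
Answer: 0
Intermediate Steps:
Q(E) = 0
Q(0)*((-2 - 1*(-4)) - 8) = 0*((-2 - 1*(-4)) - 8) = 0*((-2 + 4) - 8) = 0*(2 - 8) = 0*(-6) = 0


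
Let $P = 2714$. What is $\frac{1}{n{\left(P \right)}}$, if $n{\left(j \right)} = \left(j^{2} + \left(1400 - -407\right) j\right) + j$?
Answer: $\frac{1}{12272708} \approx 8.1482 \cdot 10^{-8}$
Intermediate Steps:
$n{\left(j \right)} = j^{2} + 1808 j$ ($n{\left(j \right)} = \left(j^{2} + \left(1400 + 407\right) j\right) + j = \left(j^{2} + 1807 j\right) + j = j^{2} + 1808 j$)
$\frac{1}{n{\left(P \right)}} = \frac{1}{2714 \left(1808 + 2714\right)} = \frac{1}{2714 \cdot 4522} = \frac{1}{12272708}$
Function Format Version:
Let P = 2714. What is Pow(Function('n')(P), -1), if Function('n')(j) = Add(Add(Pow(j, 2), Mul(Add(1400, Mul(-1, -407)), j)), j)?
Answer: Rational(1, 12272708) ≈ 8.1482e-8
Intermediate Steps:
Function('n')(j) = Add(Pow(j, 2), Mul(1808, j)) (Function('n')(j) = Add(Add(Pow(j, 2), Mul(Add(1400, 407), j)), j) = Add(Add(Pow(j, 2), Mul(1807, j)), j) = Add(Pow(j, 2), Mul(1808, j)))
Pow(Function('n')(P), -1) = Pow(Mul(2714, Add(1808, 2714)), -1) = Pow(Mul(2714, 4522), -1) = Pow(12272708, -1) = Rational(1, 12272708)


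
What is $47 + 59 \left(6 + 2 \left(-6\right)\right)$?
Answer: $-307$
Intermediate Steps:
$47 + 59 \left(6 + 2 \left(-6\right)\right) = 47 + 59 \left(6 - 12\right) = 47 + 59 \left(-6\right) = 47 - 354 = -307$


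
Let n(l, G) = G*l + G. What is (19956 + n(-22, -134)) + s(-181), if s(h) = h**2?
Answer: 55531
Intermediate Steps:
n(l, G) = G + G*l
(19956 + n(-22, -134)) + s(-181) = (19956 - 134*(1 - 22)) + (-181)**2 = (19956 - 134*(-21)) + 32761 = (19956 + 2814) + 32761 = 22770 + 32761 = 55531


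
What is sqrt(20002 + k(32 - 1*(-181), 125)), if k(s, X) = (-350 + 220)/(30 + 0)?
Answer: sqrt(179979)/3 ≈ 141.41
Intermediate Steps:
k(s, X) = -13/3 (k(s, X) = -130/30 = -130*1/30 = -13/3)
sqrt(20002 + k(32 - 1*(-181), 125)) = sqrt(20002 - 13/3) = sqrt(59993/3) = sqrt(179979)/3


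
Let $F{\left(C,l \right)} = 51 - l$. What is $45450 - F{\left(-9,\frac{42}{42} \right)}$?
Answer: $45400$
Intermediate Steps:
$45450 - F{\left(-9,\frac{42}{42} \right)} = 45450 - \left(51 - \frac{42}{42}\right) = 45450 - \left(51 - 42 \cdot \frac{1}{42}\right) = 45450 - \left(51 - 1\right) = 45450 - 50 = 45400$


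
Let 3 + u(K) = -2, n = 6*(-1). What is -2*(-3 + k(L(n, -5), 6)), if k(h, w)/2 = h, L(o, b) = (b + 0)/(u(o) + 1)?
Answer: 1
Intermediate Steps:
n = -6
u(K) = -5 (u(K) = -3 - 2 = -5)
L(o, b) = -b/4 (L(o, b) = (b + 0)/(-5 + 1) = b/(-4) = b*(-¼) = -b/4)
k(h, w) = 2*h
-2*(-3 + k(L(n, -5), 6)) = -2*(-3 + 2*(-¼*(-5))) = -2*(-3 + 2*(5/4)) = -2*(-3 + 5/2) = -2*(-½) = 1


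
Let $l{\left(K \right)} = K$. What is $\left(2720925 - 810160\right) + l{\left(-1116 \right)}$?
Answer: $1909649$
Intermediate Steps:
$\left(2720925 - 810160\right) + l{\left(-1116 \right)} = \left(2720925 - 810160\right) - 1116 = 1910765 - 1116 = 1909649$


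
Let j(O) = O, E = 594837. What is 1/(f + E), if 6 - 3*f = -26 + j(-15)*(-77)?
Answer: 3/1783388 ≈ 1.6822e-6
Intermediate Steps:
f = -1123/3 (f = 2 - (-26 - 15*(-77))/3 = 2 - (-26 + 1155)/3 = 2 - 1/3*1129 = 2 - 1129/3 = -1123/3 ≈ -374.33)
1/(f + E) = 1/(-1123/3 + 594837) = 1/(1783388/3) = 3/1783388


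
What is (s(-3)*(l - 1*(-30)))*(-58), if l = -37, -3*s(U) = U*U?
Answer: -1218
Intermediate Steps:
s(U) = -U²/3 (s(U) = -U*U/3 = -U²/3)
(s(-3)*(l - 1*(-30)))*(-58) = ((-⅓*(-3)²)*(-37 - 1*(-30)))*(-58) = ((-⅓*9)*(-37 + 30))*(-58) = -3*(-7)*(-58) = 21*(-58) = -1218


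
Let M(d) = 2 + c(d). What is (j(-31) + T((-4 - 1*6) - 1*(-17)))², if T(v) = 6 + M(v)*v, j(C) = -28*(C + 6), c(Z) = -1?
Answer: 508369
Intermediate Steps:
j(C) = -168 - 28*C (j(C) = -28*(6 + C) = -168 - 28*C)
M(d) = 1 (M(d) = 2 - 1 = 1)
T(v) = 6 + v (T(v) = 6 + 1*v = 6 + v)
(j(-31) + T((-4 - 1*6) - 1*(-17)))² = ((-168 - 28*(-31)) + (6 + ((-4 - 1*6) - 1*(-17))))² = ((-168 + 868) + (6 + ((-4 - 6) + 17)))² = (700 + (6 + (-10 + 17)))² = (700 + (6 + 7))² = (700 + 13)² = 713² = 508369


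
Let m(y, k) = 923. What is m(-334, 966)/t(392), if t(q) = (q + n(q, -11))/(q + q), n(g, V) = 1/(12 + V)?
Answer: 723632/393 ≈ 1841.3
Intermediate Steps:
t(q) = (1 + q)/(2*q) (t(q) = (q + 1/(12 - 11))/(q + q) = (q + 1/1)/((2*q)) = (q + 1)*(1/(2*q)) = (1 + q)*(1/(2*q)) = (1 + q)/(2*q))
m(-334, 966)/t(392) = 923/(((½)*(1 + 392)/392)) = 923/(((½)*(1/392)*393)) = 923/(393/784) = 923*(784/393) = 723632/393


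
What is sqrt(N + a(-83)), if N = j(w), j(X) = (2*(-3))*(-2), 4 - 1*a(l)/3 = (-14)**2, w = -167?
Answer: 2*I*sqrt(141) ≈ 23.749*I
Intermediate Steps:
a(l) = -576 (a(l) = 12 - 3*(-14)**2 = 12 - 3*196 = 12 - 588 = -576)
j(X) = 12 (j(X) = -6*(-2) = 12)
N = 12
sqrt(N + a(-83)) = sqrt(12 - 576) = sqrt(-564) = 2*I*sqrt(141)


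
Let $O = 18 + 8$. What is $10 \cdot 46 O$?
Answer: $11960$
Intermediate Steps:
$O = 26$
$10 \cdot 46 O = 10 \cdot 46 \cdot 26 = 460 \cdot 26 = 11960$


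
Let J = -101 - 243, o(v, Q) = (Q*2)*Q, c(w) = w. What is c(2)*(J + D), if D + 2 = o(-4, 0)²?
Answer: -692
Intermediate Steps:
o(v, Q) = 2*Q² (o(v, Q) = (2*Q)*Q = 2*Q²)
J = -344
D = -2 (D = -2 + (2*0²)² = -2 + (2*0)² = -2 + 0² = -2 + 0 = -2)
c(2)*(J + D) = 2*(-344 - 2) = 2*(-346) = -692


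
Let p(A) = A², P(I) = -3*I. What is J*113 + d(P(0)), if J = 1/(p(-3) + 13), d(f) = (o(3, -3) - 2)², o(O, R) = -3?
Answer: 663/22 ≈ 30.136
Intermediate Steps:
d(f) = 25 (d(f) = (-3 - 2)² = (-5)² = 25)
J = 1/22 (J = 1/((-3)² + 13) = 1/(9 + 13) = 1/22 ≈ 0.045455)
J*113 + d(P(0)) = (1/22)*113 + 25 = 113/22 + 25 = 663/22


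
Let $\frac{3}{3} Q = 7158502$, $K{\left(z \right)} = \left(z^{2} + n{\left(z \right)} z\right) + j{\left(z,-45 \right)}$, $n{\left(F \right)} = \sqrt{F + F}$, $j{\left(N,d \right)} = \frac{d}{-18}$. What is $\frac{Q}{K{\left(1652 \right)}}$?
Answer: $\frac{78145257353852}{29756021314905} - \frac{94606762432 \sqrt{826}}{29756021314905} \approx 2.5348$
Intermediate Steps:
$j{\left(N,d \right)} = - \frac{d}{18}$ ($j{\left(N,d \right)} = d \left(- \frac{1}{18}\right) = - \frac{d}{18}$)
$n{\left(F \right)} = \sqrt{2} \sqrt{F}$ ($n{\left(F \right)} = \sqrt{2 F} = \sqrt{2} \sqrt{F}$)
$K{\left(z \right)} = \frac{5}{2} + z^{2} + \sqrt{2} z^{\frac{3}{2}}$ ($K{\left(z \right)} = \left(z^{2} + \sqrt{2} \sqrt{z} z\right) - - \frac{5}{2} = \left(z^{2} + \sqrt{2} z^{\frac{3}{2}}\right) + \frac{5}{2} = \frac{5}{2} + z^{2} + \sqrt{2} z^{\frac{3}{2}}$)
$Q = 7158502$
$\frac{Q}{K{\left(1652 \right)}} = \frac{7158502}{\frac{5}{2} + 1652^{2} + \sqrt{2} \cdot 1652^{\frac{3}{2}}} = \frac{7158502}{\frac{5}{2} + 2729104 + \sqrt{2} \cdot 3304 \sqrt{413}} = \frac{7158502}{\frac{5}{2} + 2729104 + 3304 \sqrt{826}} = \frac{7158502}{\frac{5458213}{2} + 3304 \sqrt{826}}$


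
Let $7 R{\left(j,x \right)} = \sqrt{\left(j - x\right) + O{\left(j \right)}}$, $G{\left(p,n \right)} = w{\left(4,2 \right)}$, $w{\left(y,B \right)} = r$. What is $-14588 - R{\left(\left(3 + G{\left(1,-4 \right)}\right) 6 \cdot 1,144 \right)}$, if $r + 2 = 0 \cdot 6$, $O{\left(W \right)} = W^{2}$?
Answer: $-14588 - \frac{i \sqrt{102}}{7} \approx -14588.0 - 1.4428 i$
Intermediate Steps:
$r = -2$ ($r = -2 + 0 \cdot 6 = -2 + 0 = -2$)
$w{\left(y,B \right)} = -2$
$G{\left(p,n \right)} = -2$
$R{\left(j,x \right)} = \frac{\sqrt{j + j^{2} - x}}{7}$ ($R{\left(j,x \right)} = \frac{\sqrt{\left(j - x\right) + j^{2}}}{7} = \frac{\sqrt{j + j^{2} - x}}{7}$)
$-14588 - R{\left(\left(3 + G{\left(1,-4 \right)}\right) 6 \cdot 1,144 \right)} = -14588 - \frac{\sqrt{\left(3 - 2\right) 6 \cdot 1 + \left(\left(3 - 2\right) 6 \cdot 1\right)^{2} - 144}}{7} = -14588 - \frac{\sqrt{1 \cdot 6 \cdot 1 + \left(1 \cdot 6 \cdot 1\right)^{2} - 144}}{7} = -14588 - \frac{\sqrt{6 \cdot 1 + \left(6 \cdot 1\right)^{2} - 144}}{7} = -14588 - \frac{\sqrt{6 + 6^{2} - 144}}{7} = -14588 - \frac{\sqrt{6 + 36 - 144}}{7} = -14588 - \frac{\sqrt{-102}}{7} = -14588 - \frac{i \sqrt{102}}{7}$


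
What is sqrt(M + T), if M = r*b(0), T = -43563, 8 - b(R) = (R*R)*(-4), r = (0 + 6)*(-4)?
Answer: I*sqrt(43755) ≈ 209.18*I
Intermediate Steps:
r = -24 (r = 6*(-4) = -24)
b(R) = 8 + 4*R**2 (b(R) = 8 - R*R*(-4) = 8 - R**2*(-4) = 8 - (-4)*R**2 = 8 + 4*R**2)
M = -192 (M = -24*(8 + 4*0**2) = -24*(8 + 4*0) = -24*(8 + 0) = -24*8 = -192)
sqrt(M + T) = sqrt(-192 - 43563) = sqrt(-43755) = I*sqrt(43755)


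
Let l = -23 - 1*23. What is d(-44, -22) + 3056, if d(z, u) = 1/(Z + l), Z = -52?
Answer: 299487/98 ≈ 3056.0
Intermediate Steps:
l = -46 (l = -23 - 23 = -46)
d(z, u) = -1/98 (d(z, u) = 1/(-52 - 46) = 1/(-98) = -1/98)
d(-44, -22) + 3056 = -1/98 + 3056 = 299487/98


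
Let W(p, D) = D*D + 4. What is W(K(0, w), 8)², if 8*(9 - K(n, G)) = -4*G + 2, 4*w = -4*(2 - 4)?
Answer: 4624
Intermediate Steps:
w = 2 (w = (-4*(2 - 4))/4 = (-4*(-2))/4 = (¼)*8 = 2)
K(n, G) = 35/4 + G/2 (K(n, G) = 9 - (-4*G + 2)/8 = 9 - (2 - 4*G)/8 = 9 + (-¼ + G/2) = 35/4 + G/2)
W(p, D) = 4 + D² (W(p, D) = D² + 4 = 4 + D²)
W(K(0, w), 8)² = (4 + 8²)² = (4 + 64)² = 68² = 4624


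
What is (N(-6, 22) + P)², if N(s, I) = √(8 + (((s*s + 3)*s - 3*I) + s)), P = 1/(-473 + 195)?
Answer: (1 - 278*I*√298)²/77284 ≈ -298.0 - 0.12419*I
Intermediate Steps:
P = -1/278 (P = 1/(-278) = -1/278 ≈ -0.0035971)
N(s, I) = √(8 + s - 3*I + s*(3 + s²)) (N(s, I) = √(8 + (((s² + 3)*s - 3*I) + s)) = √(8 + (((3 + s²)*s - 3*I) + s)) = √(8 + ((s*(3 + s²) - 3*I) + s)) = √(8 + ((-3*I + s*(3 + s²)) + s)) = √(8 + (s - 3*I + s*(3 + s²))) = √(8 + s - 3*I + s*(3 + s²)))
(N(-6, 22) + P)² = (√(8 + (-6)³ - 3*22 + 4*(-6)) - 1/278)² = (√(8 - 216 - 66 - 24) - 1/278)² = (√(-298) - 1/278)² = (I*√298 - 1/278)² = (-1/278 + I*√298)²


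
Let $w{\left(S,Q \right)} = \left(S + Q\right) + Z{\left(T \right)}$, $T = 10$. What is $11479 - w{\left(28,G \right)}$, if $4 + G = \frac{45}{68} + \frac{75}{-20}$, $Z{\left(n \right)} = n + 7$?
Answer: $\frac{388997}{34} \approx 11441.0$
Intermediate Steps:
$Z{\left(n \right)} = 7 + n$
$G = - \frac{241}{34}$ ($G = -4 + \left(\frac{45}{68} + \frac{75}{-20}\right) = -4 + \left(45 \cdot \frac{1}{68} + 75 \left(- \frac{1}{20}\right)\right) = -4 + \left(\frac{45}{68} - \frac{15}{4}\right) = -4 - \frac{105}{34} = - \frac{241}{34} \approx -7.0882$)
$w{\left(S,Q \right)} = 17 + Q + S$ ($w{\left(S,Q \right)} = \left(S + Q\right) + \left(7 + 10\right) = \left(Q + S\right) + 17 = 17 + Q + S$)
$11479 - w{\left(28,G \right)} = 11479 - \left(17 - \frac{241}{34} + 28\right) = 11479 - \frac{1289}{34} = \frac{388997}{34}$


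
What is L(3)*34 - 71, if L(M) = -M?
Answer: -173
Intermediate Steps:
L(3)*34 - 71 = -1*3*34 - 71 = -3*34 - 71 = -102 - 71 = -173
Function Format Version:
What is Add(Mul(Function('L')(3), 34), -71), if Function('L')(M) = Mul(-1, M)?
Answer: -173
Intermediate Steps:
Add(Mul(Function('L')(3), 34), -71) = Add(Mul(Mul(-1, 3), 34), -71) = Add(Mul(-3, 34), -71) = Add(-102, -71) = -173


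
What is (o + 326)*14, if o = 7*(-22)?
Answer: 2408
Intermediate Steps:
o = -154
(o + 326)*14 = (-154 + 326)*14 = 172*14 = 2408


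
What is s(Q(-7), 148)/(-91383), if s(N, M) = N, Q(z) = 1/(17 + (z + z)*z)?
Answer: -1/10509045 ≈ -9.5156e-8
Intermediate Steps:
Q(z) = 1/(17 + 2*z**2) (Q(z) = 1/(17 + (2*z)*z) = 1/(17 + 2*z**2))
s(Q(-7), 148)/(-91383) = 1/((17 + 2*(-7)**2)*(-91383)) = -1/91383/(17 + 2*49) = -1/91383/(17 + 98) = -1/91383/115 = (1/115)*(-1/91383) = -1/10509045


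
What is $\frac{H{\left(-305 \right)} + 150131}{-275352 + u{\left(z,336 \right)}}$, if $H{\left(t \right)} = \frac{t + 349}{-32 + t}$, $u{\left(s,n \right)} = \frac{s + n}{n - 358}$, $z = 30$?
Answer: $- \frac{185511711}{340263845} \approx -0.5452$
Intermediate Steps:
$u{\left(s,n \right)} = \frac{n + s}{-358 + n}$
$H{\left(t \right)} = \frac{349 + t}{-32 + t}$
$\frac{H{\left(-305 \right)} + 150131}{-275352 + u{\left(z,336 \right)}} = \frac{\frac{349 - 305}{-32 - 305} + 150131}{-275352 + \frac{336 + 30}{-358 + 336}} = \frac{\frac{1}{-337} \cdot 44 + 150131}{-275352 + \frac{1}{-22} \cdot 366} = \frac{\left(- \frac{1}{337}\right) 44 + 150131}{-275352 - \frac{183}{11}} = \frac{- \frac{44}{337} + 150131}{-275352 - \frac{183}{11}} = \frac{50594103}{337 \left(- \frac{3029055}{11}\right)} = \frac{50594103}{337} \left(- \frac{11}{3029055}\right) = - \frac{185511711}{340263845}$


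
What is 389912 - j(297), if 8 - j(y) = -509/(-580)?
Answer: 226144829/580 ≈ 3.8991e+5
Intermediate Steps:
j(y) = 4131/580 (j(y) = 8 - (-509)/(-580) = 8 - (-509)*(-1)/580 = 8 - 1*509/580 = 8 - 509/580 = 4131/580)
389912 - j(297) = 389912 - 1*4131/580 = 389912 - 4131/580 = 226144829/580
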